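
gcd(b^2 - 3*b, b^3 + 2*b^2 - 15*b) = b^2 - 3*b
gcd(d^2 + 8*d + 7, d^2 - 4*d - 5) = d + 1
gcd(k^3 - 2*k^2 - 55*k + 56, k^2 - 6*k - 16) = k - 8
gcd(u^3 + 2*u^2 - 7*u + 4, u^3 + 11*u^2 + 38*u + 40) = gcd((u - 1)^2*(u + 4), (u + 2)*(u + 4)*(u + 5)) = u + 4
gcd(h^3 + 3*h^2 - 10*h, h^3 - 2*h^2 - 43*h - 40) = h + 5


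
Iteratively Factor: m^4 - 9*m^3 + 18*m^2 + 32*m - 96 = (m - 4)*(m^3 - 5*m^2 - 2*m + 24) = (m - 4)*(m - 3)*(m^2 - 2*m - 8) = (m - 4)*(m - 3)*(m + 2)*(m - 4)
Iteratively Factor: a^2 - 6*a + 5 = (a - 1)*(a - 5)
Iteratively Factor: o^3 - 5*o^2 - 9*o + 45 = (o - 3)*(o^2 - 2*o - 15) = (o - 3)*(o + 3)*(o - 5)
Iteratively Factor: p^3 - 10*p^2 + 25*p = (p)*(p^2 - 10*p + 25) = p*(p - 5)*(p - 5)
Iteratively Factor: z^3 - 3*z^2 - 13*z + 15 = (z + 3)*(z^2 - 6*z + 5) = (z - 1)*(z + 3)*(z - 5)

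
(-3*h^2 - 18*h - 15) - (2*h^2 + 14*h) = -5*h^2 - 32*h - 15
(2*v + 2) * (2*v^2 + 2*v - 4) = 4*v^3 + 8*v^2 - 4*v - 8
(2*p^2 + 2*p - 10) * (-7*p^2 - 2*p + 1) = -14*p^4 - 18*p^3 + 68*p^2 + 22*p - 10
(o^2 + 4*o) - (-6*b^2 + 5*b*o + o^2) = 6*b^2 - 5*b*o + 4*o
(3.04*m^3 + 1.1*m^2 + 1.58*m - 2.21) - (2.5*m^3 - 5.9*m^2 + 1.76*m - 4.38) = 0.54*m^3 + 7.0*m^2 - 0.18*m + 2.17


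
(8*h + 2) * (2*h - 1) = 16*h^2 - 4*h - 2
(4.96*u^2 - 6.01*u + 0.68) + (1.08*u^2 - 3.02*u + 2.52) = 6.04*u^2 - 9.03*u + 3.2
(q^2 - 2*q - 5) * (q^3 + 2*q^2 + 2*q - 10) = q^5 - 7*q^3 - 24*q^2 + 10*q + 50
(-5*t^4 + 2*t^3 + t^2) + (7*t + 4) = -5*t^4 + 2*t^3 + t^2 + 7*t + 4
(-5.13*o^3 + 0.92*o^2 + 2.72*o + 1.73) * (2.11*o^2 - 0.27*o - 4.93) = -10.8243*o^5 + 3.3263*o^4 + 30.7817*o^3 - 1.6197*o^2 - 13.8767*o - 8.5289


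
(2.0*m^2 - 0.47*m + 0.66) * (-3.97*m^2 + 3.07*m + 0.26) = -7.94*m^4 + 8.0059*m^3 - 3.5431*m^2 + 1.904*m + 0.1716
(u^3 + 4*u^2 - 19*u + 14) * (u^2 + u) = u^5 + 5*u^4 - 15*u^3 - 5*u^2 + 14*u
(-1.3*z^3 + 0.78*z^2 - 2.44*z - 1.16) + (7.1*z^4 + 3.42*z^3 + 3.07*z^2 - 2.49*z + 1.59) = 7.1*z^4 + 2.12*z^3 + 3.85*z^2 - 4.93*z + 0.43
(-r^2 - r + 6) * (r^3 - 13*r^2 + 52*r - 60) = -r^5 + 12*r^4 - 33*r^3 - 70*r^2 + 372*r - 360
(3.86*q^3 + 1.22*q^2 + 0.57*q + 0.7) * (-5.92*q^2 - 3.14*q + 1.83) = -22.8512*q^5 - 19.3428*q^4 - 0.1414*q^3 - 3.7012*q^2 - 1.1549*q + 1.281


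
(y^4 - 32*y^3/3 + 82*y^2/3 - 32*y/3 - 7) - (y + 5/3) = y^4 - 32*y^3/3 + 82*y^2/3 - 35*y/3 - 26/3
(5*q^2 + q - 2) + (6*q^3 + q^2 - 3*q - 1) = 6*q^3 + 6*q^2 - 2*q - 3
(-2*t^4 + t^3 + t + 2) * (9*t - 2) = -18*t^5 + 13*t^4 - 2*t^3 + 9*t^2 + 16*t - 4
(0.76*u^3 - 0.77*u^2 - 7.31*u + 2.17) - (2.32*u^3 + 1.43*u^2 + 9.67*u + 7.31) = -1.56*u^3 - 2.2*u^2 - 16.98*u - 5.14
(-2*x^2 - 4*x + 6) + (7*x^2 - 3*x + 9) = 5*x^2 - 7*x + 15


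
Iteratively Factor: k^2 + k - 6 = (k - 2)*(k + 3)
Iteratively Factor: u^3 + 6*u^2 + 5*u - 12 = (u + 4)*(u^2 + 2*u - 3) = (u - 1)*(u + 4)*(u + 3)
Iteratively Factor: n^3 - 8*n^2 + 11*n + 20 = (n - 5)*(n^2 - 3*n - 4) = (n - 5)*(n - 4)*(n + 1)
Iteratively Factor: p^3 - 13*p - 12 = (p + 3)*(p^2 - 3*p - 4) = (p + 1)*(p + 3)*(p - 4)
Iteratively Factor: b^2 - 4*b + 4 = (b - 2)*(b - 2)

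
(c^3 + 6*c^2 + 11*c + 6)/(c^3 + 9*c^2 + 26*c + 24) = (c + 1)/(c + 4)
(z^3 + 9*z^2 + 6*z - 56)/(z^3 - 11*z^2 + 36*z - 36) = (z^2 + 11*z + 28)/(z^2 - 9*z + 18)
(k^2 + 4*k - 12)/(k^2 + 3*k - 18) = (k - 2)/(k - 3)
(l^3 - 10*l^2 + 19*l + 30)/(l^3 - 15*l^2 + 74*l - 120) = (l + 1)/(l - 4)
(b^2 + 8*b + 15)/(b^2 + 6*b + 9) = (b + 5)/(b + 3)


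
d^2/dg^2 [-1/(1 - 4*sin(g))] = 4*(-4*sin(g)^2 - sin(g) + 8)/(4*sin(g) - 1)^3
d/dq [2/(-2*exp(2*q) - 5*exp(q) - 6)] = (8*exp(q) + 10)*exp(q)/(2*exp(2*q) + 5*exp(q) + 6)^2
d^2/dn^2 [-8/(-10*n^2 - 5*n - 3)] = 80*(-20*n^2 - 10*n + 5*(4*n + 1)^2 - 6)/(10*n^2 + 5*n + 3)^3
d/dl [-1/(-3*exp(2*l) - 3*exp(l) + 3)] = (-2*exp(l) - 1)*exp(l)/(3*(exp(2*l) + exp(l) - 1)^2)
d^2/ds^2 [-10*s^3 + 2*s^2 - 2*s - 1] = 4 - 60*s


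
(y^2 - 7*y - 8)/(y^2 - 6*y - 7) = (y - 8)/(y - 7)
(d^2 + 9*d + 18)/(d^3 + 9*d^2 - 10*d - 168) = (d + 3)/(d^2 + 3*d - 28)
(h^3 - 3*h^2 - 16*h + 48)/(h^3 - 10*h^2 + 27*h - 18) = (h^2 - 16)/(h^2 - 7*h + 6)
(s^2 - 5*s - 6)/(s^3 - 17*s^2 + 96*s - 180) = (s + 1)/(s^2 - 11*s + 30)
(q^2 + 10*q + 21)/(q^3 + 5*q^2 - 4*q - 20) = (q^2 + 10*q + 21)/(q^3 + 5*q^2 - 4*q - 20)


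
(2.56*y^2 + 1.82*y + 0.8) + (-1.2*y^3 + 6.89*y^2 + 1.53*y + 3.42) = -1.2*y^3 + 9.45*y^2 + 3.35*y + 4.22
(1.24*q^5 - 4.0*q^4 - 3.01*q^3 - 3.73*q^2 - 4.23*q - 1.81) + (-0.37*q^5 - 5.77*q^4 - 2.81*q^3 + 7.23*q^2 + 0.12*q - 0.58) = 0.87*q^5 - 9.77*q^4 - 5.82*q^3 + 3.5*q^2 - 4.11*q - 2.39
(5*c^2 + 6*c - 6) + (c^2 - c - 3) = 6*c^2 + 5*c - 9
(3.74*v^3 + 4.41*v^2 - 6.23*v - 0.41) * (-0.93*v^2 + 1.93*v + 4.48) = -3.4782*v^5 + 3.1169*v^4 + 31.0604*v^3 + 8.1142*v^2 - 28.7017*v - 1.8368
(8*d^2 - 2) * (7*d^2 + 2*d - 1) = 56*d^4 + 16*d^3 - 22*d^2 - 4*d + 2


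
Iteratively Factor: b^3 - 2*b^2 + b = (b)*(b^2 - 2*b + 1) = b*(b - 1)*(b - 1)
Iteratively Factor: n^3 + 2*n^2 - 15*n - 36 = (n - 4)*(n^2 + 6*n + 9) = (n - 4)*(n + 3)*(n + 3)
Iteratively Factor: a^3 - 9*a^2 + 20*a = (a - 5)*(a^2 - 4*a) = (a - 5)*(a - 4)*(a)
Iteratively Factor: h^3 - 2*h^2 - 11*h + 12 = (h + 3)*(h^2 - 5*h + 4) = (h - 1)*(h + 3)*(h - 4)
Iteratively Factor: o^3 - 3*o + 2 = (o - 1)*(o^2 + o - 2) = (o - 1)^2*(o + 2)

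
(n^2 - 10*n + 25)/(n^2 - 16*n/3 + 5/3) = 3*(n - 5)/(3*n - 1)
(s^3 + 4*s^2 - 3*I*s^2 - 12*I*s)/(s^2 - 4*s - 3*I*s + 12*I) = s*(s + 4)/(s - 4)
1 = 1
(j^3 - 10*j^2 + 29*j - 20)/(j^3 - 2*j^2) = (j^3 - 10*j^2 + 29*j - 20)/(j^2*(j - 2))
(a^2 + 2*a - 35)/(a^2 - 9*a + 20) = (a + 7)/(a - 4)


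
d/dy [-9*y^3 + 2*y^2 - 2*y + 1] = -27*y^2 + 4*y - 2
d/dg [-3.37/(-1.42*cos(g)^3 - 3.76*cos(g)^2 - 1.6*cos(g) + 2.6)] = (14.3562*cos(g)^2 + 25.3424*cos(g) + 5.392)*sin(g)/(1.42*cos(g)^3 + 3.76*cos(g)^2 + 1.6*cos(g) - 2.6)^2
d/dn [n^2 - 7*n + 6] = 2*n - 7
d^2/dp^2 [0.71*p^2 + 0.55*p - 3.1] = 1.42000000000000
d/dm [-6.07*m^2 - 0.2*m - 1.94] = -12.14*m - 0.2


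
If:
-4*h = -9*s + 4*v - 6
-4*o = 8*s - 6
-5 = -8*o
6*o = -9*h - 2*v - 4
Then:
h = -407/224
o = 5/8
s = 7/16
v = 1927/448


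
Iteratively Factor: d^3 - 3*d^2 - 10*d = (d - 5)*(d^2 + 2*d) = d*(d - 5)*(d + 2)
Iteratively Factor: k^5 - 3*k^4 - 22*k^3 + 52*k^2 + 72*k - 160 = (k - 2)*(k^4 - k^3 - 24*k^2 + 4*k + 80) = (k - 2)*(k + 2)*(k^3 - 3*k^2 - 18*k + 40) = (k - 2)^2*(k + 2)*(k^2 - k - 20) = (k - 2)^2*(k + 2)*(k + 4)*(k - 5)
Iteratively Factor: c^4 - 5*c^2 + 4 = (c + 2)*(c^3 - 2*c^2 - c + 2) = (c + 1)*(c + 2)*(c^2 - 3*c + 2) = (c - 2)*(c + 1)*(c + 2)*(c - 1)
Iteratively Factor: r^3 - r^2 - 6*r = (r)*(r^2 - r - 6) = r*(r - 3)*(r + 2)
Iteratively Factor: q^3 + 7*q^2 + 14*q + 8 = (q + 4)*(q^2 + 3*q + 2) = (q + 1)*(q + 4)*(q + 2)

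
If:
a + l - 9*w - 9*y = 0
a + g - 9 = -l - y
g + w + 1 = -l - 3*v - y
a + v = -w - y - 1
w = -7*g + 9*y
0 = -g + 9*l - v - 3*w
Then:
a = 245/298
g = 1583/298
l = -127/149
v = -271/149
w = -1109/298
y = 554/149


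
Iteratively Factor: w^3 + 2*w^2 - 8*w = (w - 2)*(w^2 + 4*w) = (w - 2)*(w + 4)*(w)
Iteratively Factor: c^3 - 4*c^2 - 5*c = (c + 1)*(c^2 - 5*c) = c*(c + 1)*(c - 5)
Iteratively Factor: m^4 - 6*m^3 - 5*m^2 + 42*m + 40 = (m + 1)*(m^3 - 7*m^2 + 2*m + 40) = (m - 4)*(m + 1)*(m^2 - 3*m - 10) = (m - 5)*(m - 4)*(m + 1)*(m + 2)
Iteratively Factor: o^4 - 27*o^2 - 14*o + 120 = (o - 5)*(o^3 + 5*o^2 - 2*o - 24) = (o - 5)*(o + 3)*(o^2 + 2*o - 8) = (o - 5)*(o - 2)*(o + 3)*(o + 4)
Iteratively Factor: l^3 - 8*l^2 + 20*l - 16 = (l - 2)*(l^2 - 6*l + 8) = (l - 4)*(l - 2)*(l - 2)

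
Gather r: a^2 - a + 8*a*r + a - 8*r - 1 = a^2 + r*(8*a - 8) - 1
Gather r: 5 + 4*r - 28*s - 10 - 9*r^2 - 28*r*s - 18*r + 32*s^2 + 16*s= -9*r^2 + r*(-28*s - 14) + 32*s^2 - 12*s - 5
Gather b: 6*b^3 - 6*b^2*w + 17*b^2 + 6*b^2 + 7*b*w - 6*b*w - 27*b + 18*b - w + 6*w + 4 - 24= 6*b^3 + b^2*(23 - 6*w) + b*(w - 9) + 5*w - 20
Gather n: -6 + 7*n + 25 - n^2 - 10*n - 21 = -n^2 - 3*n - 2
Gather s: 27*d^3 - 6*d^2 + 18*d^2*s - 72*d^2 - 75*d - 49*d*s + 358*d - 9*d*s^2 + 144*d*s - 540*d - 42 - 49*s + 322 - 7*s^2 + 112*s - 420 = 27*d^3 - 78*d^2 - 257*d + s^2*(-9*d - 7) + s*(18*d^2 + 95*d + 63) - 140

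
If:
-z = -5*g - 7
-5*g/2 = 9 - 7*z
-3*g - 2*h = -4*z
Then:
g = -16/13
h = 46/13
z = 11/13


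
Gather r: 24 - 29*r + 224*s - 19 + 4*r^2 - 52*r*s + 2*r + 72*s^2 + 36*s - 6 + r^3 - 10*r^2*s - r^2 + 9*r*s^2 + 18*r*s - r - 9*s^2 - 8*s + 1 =r^3 + r^2*(3 - 10*s) + r*(9*s^2 - 34*s - 28) + 63*s^2 + 252*s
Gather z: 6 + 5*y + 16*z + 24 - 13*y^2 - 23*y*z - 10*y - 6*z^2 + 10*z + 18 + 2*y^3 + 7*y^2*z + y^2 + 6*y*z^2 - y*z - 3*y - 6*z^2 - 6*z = 2*y^3 - 12*y^2 - 8*y + z^2*(6*y - 12) + z*(7*y^2 - 24*y + 20) + 48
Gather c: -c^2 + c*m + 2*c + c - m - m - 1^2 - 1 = -c^2 + c*(m + 3) - 2*m - 2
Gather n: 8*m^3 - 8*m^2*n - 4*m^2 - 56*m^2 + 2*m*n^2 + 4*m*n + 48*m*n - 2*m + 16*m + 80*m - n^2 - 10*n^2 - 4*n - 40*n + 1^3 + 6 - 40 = 8*m^3 - 60*m^2 + 94*m + n^2*(2*m - 11) + n*(-8*m^2 + 52*m - 44) - 33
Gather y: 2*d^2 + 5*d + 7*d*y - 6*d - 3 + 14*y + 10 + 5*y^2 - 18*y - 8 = 2*d^2 - d + 5*y^2 + y*(7*d - 4) - 1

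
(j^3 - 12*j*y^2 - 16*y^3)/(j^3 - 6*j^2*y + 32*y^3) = (-j - 2*y)/(-j + 4*y)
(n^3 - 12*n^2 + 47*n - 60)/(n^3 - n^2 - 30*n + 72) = (n - 5)/(n + 6)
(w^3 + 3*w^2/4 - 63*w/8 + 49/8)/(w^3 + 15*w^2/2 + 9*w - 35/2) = (w - 7/4)/(w + 5)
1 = 1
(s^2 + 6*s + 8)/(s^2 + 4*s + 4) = (s + 4)/(s + 2)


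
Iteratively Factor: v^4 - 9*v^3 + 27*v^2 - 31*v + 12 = (v - 4)*(v^3 - 5*v^2 + 7*v - 3) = (v - 4)*(v - 3)*(v^2 - 2*v + 1) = (v - 4)*(v - 3)*(v - 1)*(v - 1)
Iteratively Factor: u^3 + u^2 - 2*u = (u + 2)*(u^2 - u) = (u - 1)*(u + 2)*(u)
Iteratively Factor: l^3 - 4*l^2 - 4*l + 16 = (l + 2)*(l^2 - 6*l + 8) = (l - 4)*(l + 2)*(l - 2)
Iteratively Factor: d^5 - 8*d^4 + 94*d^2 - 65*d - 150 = (d + 1)*(d^4 - 9*d^3 + 9*d^2 + 85*d - 150) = (d - 2)*(d + 1)*(d^3 - 7*d^2 - 5*d + 75) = (d - 5)*(d - 2)*(d + 1)*(d^2 - 2*d - 15) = (d - 5)^2*(d - 2)*(d + 1)*(d + 3)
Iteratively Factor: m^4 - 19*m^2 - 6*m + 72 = (m + 3)*(m^3 - 3*m^2 - 10*m + 24) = (m - 4)*(m + 3)*(m^2 + m - 6) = (m - 4)*(m - 2)*(m + 3)*(m + 3)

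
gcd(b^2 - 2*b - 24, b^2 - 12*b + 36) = b - 6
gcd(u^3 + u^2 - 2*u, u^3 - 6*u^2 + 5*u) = u^2 - u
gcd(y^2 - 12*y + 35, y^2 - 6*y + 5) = y - 5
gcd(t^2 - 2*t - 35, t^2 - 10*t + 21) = t - 7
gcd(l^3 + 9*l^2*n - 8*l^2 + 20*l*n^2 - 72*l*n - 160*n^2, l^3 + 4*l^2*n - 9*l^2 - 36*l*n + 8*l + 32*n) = l^2 + 4*l*n - 8*l - 32*n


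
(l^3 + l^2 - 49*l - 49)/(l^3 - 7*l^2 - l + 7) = (l + 7)/(l - 1)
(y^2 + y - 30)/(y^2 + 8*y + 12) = (y - 5)/(y + 2)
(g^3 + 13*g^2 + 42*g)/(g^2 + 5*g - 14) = g*(g + 6)/(g - 2)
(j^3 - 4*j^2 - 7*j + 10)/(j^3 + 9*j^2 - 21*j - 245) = (j^2 + j - 2)/(j^2 + 14*j + 49)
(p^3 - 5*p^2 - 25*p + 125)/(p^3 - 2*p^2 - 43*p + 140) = (p^2 - 25)/(p^2 + 3*p - 28)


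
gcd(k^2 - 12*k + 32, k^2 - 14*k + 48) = k - 8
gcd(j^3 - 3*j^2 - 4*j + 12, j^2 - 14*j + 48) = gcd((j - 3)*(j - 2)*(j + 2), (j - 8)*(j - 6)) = 1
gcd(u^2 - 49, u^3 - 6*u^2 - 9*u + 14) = u - 7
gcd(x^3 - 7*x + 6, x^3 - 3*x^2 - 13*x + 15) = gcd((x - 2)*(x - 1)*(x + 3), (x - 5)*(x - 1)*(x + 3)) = x^2 + 2*x - 3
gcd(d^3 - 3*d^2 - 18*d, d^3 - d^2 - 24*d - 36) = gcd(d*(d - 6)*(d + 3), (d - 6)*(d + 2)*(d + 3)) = d^2 - 3*d - 18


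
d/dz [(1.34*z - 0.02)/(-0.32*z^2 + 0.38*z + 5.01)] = (0.4288*z^2 - 0.0128*z + 6.721)/(0.1024*z^4 - 0.2432*z^3 - 3.062*z^2 + 3.8076*z + 25.1001)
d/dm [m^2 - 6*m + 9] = 2*m - 6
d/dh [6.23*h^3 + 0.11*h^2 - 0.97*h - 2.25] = 18.69*h^2 + 0.22*h - 0.97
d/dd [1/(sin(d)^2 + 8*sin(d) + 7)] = -2*(sin(d) + 4)*cos(d)/(sin(d)^2 + 8*sin(d) + 7)^2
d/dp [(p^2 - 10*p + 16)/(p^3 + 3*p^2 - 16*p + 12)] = (-p^2 + 16*p + 34)/(p^4 + 10*p^3 + 13*p^2 - 60*p + 36)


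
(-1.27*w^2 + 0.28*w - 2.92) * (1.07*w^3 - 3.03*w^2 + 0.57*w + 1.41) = -1.3589*w^5 + 4.1477*w^4 - 4.6967*w^3 + 7.2165*w^2 - 1.2696*w - 4.1172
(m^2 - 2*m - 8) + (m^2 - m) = 2*m^2 - 3*m - 8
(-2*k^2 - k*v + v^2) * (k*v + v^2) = -2*k^3*v - 3*k^2*v^2 + v^4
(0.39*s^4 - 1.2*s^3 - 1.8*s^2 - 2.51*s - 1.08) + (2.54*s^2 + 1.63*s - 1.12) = 0.39*s^4 - 1.2*s^3 + 0.74*s^2 - 0.88*s - 2.2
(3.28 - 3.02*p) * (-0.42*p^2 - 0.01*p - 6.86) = 1.2684*p^3 - 1.3474*p^2 + 20.6844*p - 22.5008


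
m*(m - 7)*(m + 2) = m^3 - 5*m^2 - 14*m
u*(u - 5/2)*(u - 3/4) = u^3 - 13*u^2/4 + 15*u/8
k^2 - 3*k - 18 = (k - 6)*(k + 3)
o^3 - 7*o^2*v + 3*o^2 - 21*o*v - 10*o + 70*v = (o - 2)*(o + 5)*(o - 7*v)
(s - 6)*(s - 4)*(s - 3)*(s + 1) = s^4 - 12*s^3 + 41*s^2 - 18*s - 72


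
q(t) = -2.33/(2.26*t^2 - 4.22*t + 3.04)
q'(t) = -2.33*(4.22 - 4.52*t)/(2.26*t^2 - 4.22*t + 3.04)^2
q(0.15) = -0.95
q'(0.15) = -1.37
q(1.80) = -0.84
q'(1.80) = 1.19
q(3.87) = -0.11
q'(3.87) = 0.07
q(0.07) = -0.85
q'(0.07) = -1.20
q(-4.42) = -0.04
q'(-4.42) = -0.01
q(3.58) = -0.14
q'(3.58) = 0.10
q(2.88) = -0.24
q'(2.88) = 0.22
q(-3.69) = -0.05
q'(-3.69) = -0.02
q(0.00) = -0.77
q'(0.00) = -1.06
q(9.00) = -0.02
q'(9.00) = 0.00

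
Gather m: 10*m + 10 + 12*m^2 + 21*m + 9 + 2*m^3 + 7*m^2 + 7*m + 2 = 2*m^3 + 19*m^2 + 38*m + 21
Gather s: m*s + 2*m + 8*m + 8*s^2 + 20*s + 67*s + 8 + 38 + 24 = 10*m + 8*s^2 + s*(m + 87) + 70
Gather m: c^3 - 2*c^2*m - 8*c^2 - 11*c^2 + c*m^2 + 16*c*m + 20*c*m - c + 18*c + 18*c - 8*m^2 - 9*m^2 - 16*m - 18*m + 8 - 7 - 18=c^3 - 19*c^2 + 35*c + m^2*(c - 17) + m*(-2*c^2 + 36*c - 34) - 17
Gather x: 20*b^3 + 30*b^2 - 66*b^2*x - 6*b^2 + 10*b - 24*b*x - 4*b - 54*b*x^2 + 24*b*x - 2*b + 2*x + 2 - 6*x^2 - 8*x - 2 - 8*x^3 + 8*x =20*b^3 + 24*b^2 + 4*b - 8*x^3 + x^2*(-54*b - 6) + x*(2 - 66*b^2)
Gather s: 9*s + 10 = 9*s + 10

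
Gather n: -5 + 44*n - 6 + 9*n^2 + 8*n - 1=9*n^2 + 52*n - 12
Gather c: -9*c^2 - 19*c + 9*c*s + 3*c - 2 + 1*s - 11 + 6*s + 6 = -9*c^2 + c*(9*s - 16) + 7*s - 7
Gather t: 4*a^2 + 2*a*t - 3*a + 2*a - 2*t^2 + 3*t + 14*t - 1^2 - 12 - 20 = 4*a^2 - a - 2*t^2 + t*(2*a + 17) - 33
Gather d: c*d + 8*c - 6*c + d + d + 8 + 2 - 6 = 2*c + d*(c + 2) + 4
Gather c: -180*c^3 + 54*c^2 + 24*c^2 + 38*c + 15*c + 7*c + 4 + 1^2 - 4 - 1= -180*c^3 + 78*c^2 + 60*c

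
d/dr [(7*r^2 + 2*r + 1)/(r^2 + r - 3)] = (5*r^2 - 44*r - 7)/(r^4 + 2*r^3 - 5*r^2 - 6*r + 9)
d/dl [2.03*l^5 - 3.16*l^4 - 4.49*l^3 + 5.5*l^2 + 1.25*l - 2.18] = 10.15*l^4 - 12.64*l^3 - 13.47*l^2 + 11.0*l + 1.25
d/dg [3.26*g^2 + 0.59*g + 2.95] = 6.52*g + 0.59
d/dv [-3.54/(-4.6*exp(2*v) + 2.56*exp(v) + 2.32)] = (9.0624 - 32.568*exp(v))*exp(v)/(-4.6*exp(2*v) + 2.56*exp(v) + 2.32)^2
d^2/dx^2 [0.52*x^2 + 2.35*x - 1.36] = 1.04000000000000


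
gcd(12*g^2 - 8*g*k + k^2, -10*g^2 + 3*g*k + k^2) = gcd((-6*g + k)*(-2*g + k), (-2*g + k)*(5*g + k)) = 2*g - k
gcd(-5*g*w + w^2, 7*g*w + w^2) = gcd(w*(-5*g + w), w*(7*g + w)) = w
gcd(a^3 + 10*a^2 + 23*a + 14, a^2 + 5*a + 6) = a + 2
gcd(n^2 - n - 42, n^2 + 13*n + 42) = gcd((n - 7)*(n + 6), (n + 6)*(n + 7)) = n + 6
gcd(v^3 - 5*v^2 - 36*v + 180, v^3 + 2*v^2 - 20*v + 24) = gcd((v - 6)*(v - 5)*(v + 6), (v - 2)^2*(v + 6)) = v + 6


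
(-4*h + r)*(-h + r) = 4*h^2 - 5*h*r + r^2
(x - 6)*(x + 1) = x^2 - 5*x - 6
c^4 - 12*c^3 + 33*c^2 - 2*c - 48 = (c - 8)*(c - 3)*(c - 2)*(c + 1)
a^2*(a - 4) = a^3 - 4*a^2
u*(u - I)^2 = u^3 - 2*I*u^2 - u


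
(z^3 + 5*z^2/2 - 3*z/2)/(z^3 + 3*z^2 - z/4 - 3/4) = 2*z/(2*z + 1)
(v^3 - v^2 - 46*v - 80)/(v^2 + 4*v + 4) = (v^2 - 3*v - 40)/(v + 2)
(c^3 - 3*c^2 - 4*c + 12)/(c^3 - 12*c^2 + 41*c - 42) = (c + 2)/(c - 7)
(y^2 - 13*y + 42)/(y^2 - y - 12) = (-y^2 + 13*y - 42)/(-y^2 + y + 12)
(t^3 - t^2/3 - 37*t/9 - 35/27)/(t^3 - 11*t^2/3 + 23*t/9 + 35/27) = (3*t + 5)/(3*t - 5)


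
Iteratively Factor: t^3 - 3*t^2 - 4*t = (t - 4)*(t^2 + t) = t*(t - 4)*(t + 1)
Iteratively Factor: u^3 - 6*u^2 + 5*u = (u - 5)*(u^2 - u) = u*(u - 5)*(u - 1)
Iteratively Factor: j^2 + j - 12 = (j - 3)*(j + 4)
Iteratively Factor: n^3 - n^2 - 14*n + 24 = (n + 4)*(n^2 - 5*n + 6) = (n - 2)*(n + 4)*(n - 3)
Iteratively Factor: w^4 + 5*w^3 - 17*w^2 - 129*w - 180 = (w + 3)*(w^3 + 2*w^2 - 23*w - 60) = (w + 3)*(w + 4)*(w^2 - 2*w - 15) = (w - 5)*(w + 3)*(w + 4)*(w + 3)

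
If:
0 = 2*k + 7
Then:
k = -7/2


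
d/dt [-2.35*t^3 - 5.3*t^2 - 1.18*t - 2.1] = -7.05*t^2 - 10.6*t - 1.18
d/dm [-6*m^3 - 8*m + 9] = -18*m^2 - 8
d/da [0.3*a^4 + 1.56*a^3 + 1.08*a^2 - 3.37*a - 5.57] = 1.2*a^3 + 4.68*a^2 + 2.16*a - 3.37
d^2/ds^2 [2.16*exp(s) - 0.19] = 2.16*exp(s)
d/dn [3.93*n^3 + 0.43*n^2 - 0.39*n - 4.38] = 11.79*n^2 + 0.86*n - 0.39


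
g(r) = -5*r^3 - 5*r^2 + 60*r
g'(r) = -15*r^2 - 10*r + 60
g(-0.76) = -46.29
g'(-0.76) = 58.94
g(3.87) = -132.49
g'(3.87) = -203.35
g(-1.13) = -66.97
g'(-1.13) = 52.15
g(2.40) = 46.08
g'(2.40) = -50.40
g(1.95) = 60.91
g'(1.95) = -16.54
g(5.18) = -518.32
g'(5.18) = -394.29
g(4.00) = -160.00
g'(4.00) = -220.00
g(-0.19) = -11.55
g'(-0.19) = 61.36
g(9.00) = -3510.00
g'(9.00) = -1245.00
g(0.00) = 0.00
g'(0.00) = 60.00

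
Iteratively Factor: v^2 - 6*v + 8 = (v - 4)*(v - 2)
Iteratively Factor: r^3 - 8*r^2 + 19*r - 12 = (r - 3)*(r^2 - 5*r + 4) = (r - 4)*(r - 3)*(r - 1)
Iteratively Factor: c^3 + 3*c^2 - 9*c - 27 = (c + 3)*(c^2 - 9) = (c - 3)*(c + 3)*(c + 3)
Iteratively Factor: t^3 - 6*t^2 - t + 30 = (t - 5)*(t^2 - t - 6) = (t - 5)*(t + 2)*(t - 3)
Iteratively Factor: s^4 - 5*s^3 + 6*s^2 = (s - 3)*(s^3 - 2*s^2) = s*(s - 3)*(s^2 - 2*s) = s*(s - 3)*(s - 2)*(s)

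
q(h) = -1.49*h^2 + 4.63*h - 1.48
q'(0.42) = 3.38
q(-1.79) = -14.54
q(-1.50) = -11.78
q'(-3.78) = 15.89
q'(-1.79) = 9.96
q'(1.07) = 1.44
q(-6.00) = -82.90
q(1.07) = 1.77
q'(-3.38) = 14.70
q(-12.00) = -271.60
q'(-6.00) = 22.51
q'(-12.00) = 40.39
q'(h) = 4.63 - 2.98*h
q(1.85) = 1.99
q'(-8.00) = 28.47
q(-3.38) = -34.15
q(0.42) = 0.20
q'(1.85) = -0.88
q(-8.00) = -133.88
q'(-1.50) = 9.10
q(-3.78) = -40.27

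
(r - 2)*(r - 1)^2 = r^3 - 4*r^2 + 5*r - 2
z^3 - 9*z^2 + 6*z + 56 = (z - 7)*(z - 4)*(z + 2)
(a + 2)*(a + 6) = a^2 + 8*a + 12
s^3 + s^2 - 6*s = s*(s - 2)*(s + 3)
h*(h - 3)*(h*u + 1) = h^3*u - 3*h^2*u + h^2 - 3*h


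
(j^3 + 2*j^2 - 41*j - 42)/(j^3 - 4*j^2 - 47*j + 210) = (j + 1)/(j - 5)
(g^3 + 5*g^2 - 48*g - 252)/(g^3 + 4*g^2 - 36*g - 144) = (g^2 - g - 42)/(g^2 - 2*g - 24)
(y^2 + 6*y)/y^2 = (y + 6)/y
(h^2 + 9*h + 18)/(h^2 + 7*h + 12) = (h + 6)/(h + 4)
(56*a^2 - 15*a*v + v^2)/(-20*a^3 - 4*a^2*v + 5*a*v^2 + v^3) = (-56*a^2 + 15*a*v - v^2)/(20*a^3 + 4*a^2*v - 5*a*v^2 - v^3)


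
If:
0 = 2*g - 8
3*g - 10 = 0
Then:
No Solution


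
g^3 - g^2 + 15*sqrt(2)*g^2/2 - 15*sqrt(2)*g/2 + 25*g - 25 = (g - 1)*(g + 5*sqrt(2)/2)*(g + 5*sqrt(2))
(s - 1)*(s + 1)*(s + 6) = s^3 + 6*s^2 - s - 6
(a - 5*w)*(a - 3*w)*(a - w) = a^3 - 9*a^2*w + 23*a*w^2 - 15*w^3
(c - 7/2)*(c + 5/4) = c^2 - 9*c/4 - 35/8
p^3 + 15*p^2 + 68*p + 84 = (p + 2)*(p + 6)*(p + 7)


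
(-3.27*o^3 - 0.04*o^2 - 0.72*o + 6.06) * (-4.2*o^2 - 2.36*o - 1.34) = 13.734*o^5 + 7.8852*o^4 + 7.5002*o^3 - 23.6992*o^2 - 13.3368*o - 8.1204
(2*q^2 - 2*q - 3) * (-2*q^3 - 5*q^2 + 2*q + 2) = -4*q^5 - 6*q^4 + 20*q^3 + 15*q^2 - 10*q - 6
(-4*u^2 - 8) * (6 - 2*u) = 8*u^3 - 24*u^2 + 16*u - 48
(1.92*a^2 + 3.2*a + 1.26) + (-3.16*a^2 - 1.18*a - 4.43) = -1.24*a^2 + 2.02*a - 3.17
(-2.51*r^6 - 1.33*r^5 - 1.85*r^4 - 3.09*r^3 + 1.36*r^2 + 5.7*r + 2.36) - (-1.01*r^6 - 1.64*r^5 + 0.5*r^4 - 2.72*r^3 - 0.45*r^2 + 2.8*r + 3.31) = -1.5*r^6 + 0.31*r^5 - 2.35*r^4 - 0.37*r^3 + 1.81*r^2 + 2.9*r - 0.95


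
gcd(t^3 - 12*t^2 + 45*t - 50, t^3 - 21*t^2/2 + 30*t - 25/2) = t^2 - 10*t + 25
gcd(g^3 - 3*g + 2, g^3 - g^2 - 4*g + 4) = g^2 + g - 2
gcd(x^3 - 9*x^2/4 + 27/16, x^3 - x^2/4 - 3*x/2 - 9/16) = x^2 - 3*x/4 - 9/8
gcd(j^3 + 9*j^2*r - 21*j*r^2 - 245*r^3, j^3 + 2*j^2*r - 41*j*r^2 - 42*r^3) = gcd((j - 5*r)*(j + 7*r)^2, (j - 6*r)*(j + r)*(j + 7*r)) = j + 7*r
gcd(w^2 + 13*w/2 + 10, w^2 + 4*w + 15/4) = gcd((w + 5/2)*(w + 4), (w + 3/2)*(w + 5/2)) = w + 5/2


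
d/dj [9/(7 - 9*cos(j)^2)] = -324*sin(2*j)/(9*cos(2*j) - 5)^2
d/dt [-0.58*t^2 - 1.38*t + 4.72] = -1.16*t - 1.38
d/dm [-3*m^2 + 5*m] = 5 - 6*m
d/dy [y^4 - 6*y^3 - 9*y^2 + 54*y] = 4*y^3 - 18*y^2 - 18*y + 54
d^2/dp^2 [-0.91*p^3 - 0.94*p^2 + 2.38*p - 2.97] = -5.46*p - 1.88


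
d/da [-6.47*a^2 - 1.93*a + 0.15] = -12.94*a - 1.93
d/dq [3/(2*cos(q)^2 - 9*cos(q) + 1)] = 3*(4*cos(q) - 9)*sin(q)/(-9*cos(q) + cos(2*q) + 2)^2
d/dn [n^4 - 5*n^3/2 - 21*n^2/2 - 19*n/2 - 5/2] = 4*n^3 - 15*n^2/2 - 21*n - 19/2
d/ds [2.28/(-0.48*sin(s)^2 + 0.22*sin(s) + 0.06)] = (2.1888*sin(s) - 0.5016)*cos(s)/(-0.48*sin(s)^2 + 0.22*sin(s) + 0.06)^2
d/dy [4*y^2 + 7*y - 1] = 8*y + 7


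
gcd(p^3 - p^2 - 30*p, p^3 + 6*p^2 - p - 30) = p + 5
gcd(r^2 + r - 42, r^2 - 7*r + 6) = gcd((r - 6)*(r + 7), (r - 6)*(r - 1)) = r - 6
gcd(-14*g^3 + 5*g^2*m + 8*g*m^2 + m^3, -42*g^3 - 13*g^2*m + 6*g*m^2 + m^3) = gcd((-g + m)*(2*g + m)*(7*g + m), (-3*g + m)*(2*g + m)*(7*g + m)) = 14*g^2 + 9*g*m + m^2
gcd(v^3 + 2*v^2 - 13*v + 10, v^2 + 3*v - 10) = v^2 + 3*v - 10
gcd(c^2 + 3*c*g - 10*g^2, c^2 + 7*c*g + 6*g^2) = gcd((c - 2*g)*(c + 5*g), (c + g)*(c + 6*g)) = 1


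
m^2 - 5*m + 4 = (m - 4)*(m - 1)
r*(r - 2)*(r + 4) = r^3 + 2*r^2 - 8*r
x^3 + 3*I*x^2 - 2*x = x*(x + I)*(x + 2*I)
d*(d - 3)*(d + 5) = d^3 + 2*d^2 - 15*d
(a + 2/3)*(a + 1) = a^2 + 5*a/3 + 2/3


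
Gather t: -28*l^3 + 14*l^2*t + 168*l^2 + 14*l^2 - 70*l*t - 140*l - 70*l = -28*l^3 + 182*l^2 - 210*l + t*(14*l^2 - 70*l)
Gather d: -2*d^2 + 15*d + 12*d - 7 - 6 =-2*d^2 + 27*d - 13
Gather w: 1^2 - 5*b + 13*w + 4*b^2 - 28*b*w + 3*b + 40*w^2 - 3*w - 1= 4*b^2 - 2*b + 40*w^2 + w*(10 - 28*b)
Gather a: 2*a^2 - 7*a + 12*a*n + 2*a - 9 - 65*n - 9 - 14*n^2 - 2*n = 2*a^2 + a*(12*n - 5) - 14*n^2 - 67*n - 18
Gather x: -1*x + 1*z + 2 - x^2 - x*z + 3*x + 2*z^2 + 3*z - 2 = -x^2 + x*(2 - z) + 2*z^2 + 4*z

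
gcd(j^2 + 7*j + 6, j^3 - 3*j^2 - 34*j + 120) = j + 6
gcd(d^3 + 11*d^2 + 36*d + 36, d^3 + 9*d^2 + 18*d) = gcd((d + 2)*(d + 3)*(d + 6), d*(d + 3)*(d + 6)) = d^2 + 9*d + 18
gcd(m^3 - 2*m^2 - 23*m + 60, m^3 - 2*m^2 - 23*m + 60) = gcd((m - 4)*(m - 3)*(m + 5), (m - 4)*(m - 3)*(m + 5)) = m^3 - 2*m^2 - 23*m + 60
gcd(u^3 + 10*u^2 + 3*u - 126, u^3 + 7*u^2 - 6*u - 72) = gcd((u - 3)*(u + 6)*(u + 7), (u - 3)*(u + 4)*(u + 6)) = u^2 + 3*u - 18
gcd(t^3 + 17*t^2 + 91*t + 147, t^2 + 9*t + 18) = t + 3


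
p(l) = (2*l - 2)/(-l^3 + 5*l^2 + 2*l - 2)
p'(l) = (2*l - 2)*(3*l^2 - 10*l - 2)/(-l^3 + 5*l^2 + 2*l - 2)^2 + 2/(-l^3 + 5*l^2 + 2*l - 2)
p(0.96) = -0.02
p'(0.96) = 0.60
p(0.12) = 1.04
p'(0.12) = 0.76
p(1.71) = 0.13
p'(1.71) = 0.06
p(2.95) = 0.18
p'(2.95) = 0.05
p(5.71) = -0.69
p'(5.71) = 1.79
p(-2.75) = -0.15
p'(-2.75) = -0.10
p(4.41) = 0.37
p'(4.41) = 0.36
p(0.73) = -0.31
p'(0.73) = 2.53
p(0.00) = 1.00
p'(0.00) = 0.00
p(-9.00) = -0.02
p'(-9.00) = 0.00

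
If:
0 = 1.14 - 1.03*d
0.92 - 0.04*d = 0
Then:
No Solution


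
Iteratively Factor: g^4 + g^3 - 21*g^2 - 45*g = (g + 3)*(g^3 - 2*g^2 - 15*g) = (g + 3)^2*(g^2 - 5*g) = (g - 5)*(g + 3)^2*(g)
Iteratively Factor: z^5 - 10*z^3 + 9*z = (z)*(z^4 - 10*z^2 + 9) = z*(z - 1)*(z^3 + z^2 - 9*z - 9) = z*(z - 1)*(z + 3)*(z^2 - 2*z - 3) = z*(z - 1)*(z + 1)*(z + 3)*(z - 3)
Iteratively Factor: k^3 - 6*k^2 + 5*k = (k - 1)*(k^2 - 5*k) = k*(k - 1)*(k - 5)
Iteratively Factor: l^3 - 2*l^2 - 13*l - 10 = (l + 1)*(l^2 - 3*l - 10) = (l + 1)*(l + 2)*(l - 5)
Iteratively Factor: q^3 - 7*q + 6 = (q - 2)*(q^2 + 2*q - 3) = (q - 2)*(q + 3)*(q - 1)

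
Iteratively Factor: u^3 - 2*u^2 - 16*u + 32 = (u - 4)*(u^2 + 2*u - 8) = (u - 4)*(u + 4)*(u - 2)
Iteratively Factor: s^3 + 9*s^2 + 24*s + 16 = (s + 4)*(s^2 + 5*s + 4) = (s + 1)*(s + 4)*(s + 4)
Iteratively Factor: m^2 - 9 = (m - 3)*(m + 3)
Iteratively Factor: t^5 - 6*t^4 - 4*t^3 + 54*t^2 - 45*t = (t + 3)*(t^4 - 9*t^3 + 23*t^2 - 15*t) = t*(t + 3)*(t^3 - 9*t^2 + 23*t - 15) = t*(t - 3)*(t + 3)*(t^2 - 6*t + 5) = t*(t - 5)*(t - 3)*(t + 3)*(t - 1)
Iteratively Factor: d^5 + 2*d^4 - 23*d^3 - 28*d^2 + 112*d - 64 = (d - 1)*(d^4 + 3*d^3 - 20*d^2 - 48*d + 64) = (d - 1)*(d + 4)*(d^3 - d^2 - 16*d + 16) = (d - 1)*(d + 4)^2*(d^2 - 5*d + 4) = (d - 4)*(d - 1)*(d + 4)^2*(d - 1)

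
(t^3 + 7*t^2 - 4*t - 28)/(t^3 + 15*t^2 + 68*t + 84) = (t - 2)/(t + 6)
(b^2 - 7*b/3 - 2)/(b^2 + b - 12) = (b + 2/3)/(b + 4)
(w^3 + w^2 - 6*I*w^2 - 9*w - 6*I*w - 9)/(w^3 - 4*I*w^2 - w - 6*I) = (w^2 + w*(1 - 3*I) - 3*I)/(w^2 - I*w + 2)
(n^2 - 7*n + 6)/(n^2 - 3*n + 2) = (n - 6)/(n - 2)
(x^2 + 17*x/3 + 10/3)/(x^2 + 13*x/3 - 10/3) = (3*x + 2)/(3*x - 2)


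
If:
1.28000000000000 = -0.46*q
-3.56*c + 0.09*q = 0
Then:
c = -0.07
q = -2.78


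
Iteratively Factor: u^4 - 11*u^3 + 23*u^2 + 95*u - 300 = (u - 4)*(u^3 - 7*u^2 - 5*u + 75) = (u - 4)*(u + 3)*(u^2 - 10*u + 25) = (u - 5)*(u - 4)*(u + 3)*(u - 5)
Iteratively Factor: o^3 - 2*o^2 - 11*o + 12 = (o + 3)*(o^2 - 5*o + 4) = (o - 1)*(o + 3)*(o - 4)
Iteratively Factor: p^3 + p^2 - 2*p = (p + 2)*(p^2 - p) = (p - 1)*(p + 2)*(p)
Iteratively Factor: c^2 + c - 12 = (c + 4)*(c - 3)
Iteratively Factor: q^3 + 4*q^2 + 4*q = (q)*(q^2 + 4*q + 4) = q*(q + 2)*(q + 2)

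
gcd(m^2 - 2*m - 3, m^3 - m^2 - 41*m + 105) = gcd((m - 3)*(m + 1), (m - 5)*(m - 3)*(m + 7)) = m - 3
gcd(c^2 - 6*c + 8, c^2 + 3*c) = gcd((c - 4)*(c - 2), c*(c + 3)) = 1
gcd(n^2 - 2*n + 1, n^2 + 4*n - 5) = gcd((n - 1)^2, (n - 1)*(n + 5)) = n - 1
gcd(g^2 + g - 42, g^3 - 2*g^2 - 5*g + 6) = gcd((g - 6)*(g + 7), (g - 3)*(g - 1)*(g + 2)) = 1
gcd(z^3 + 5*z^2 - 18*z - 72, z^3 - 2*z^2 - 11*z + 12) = z^2 - z - 12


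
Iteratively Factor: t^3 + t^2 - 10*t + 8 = (t + 4)*(t^2 - 3*t + 2) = (t - 1)*(t + 4)*(t - 2)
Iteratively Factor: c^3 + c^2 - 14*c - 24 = (c + 2)*(c^2 - c - 12) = (c + 2)*(c + 3)*(c - 4)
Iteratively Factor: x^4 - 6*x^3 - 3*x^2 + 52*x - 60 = (x - 2)*(x^3 - 4*x^2 - 11*x + 30) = (x - 2)*(x + 3)*(x^2 - 7*x + 10) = (x - 5)*(x - 2)*(x + 3)*(x - 2)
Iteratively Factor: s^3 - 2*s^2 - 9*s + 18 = (s - 3)*(s^2 + s - 6) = (s - 3)*(s + 3)*(s - 2)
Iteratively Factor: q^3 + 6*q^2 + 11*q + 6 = (q + 1)*(q^2 + 5*q + 6) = (q + 1)*(q + 3)*(q + 2)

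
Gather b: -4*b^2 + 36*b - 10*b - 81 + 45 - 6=-4*b^2 + 26*b - 42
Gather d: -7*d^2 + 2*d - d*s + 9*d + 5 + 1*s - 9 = -7*d^2 + d*(11 - s) + s - 4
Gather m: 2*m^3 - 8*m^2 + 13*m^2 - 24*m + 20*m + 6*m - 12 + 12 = 2*m^3 + 5*m^2 + 2*m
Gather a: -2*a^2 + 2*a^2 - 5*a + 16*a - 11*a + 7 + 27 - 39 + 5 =0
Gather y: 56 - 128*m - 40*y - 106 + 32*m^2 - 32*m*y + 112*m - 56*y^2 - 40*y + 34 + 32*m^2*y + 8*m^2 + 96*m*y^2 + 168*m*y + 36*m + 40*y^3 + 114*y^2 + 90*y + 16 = 40*m^2 + 20*m + 40*y^3 + y^2*(96*m + 58) + y*(32*m^2 + 136*m + 10)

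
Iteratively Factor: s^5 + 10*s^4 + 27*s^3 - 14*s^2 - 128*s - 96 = (s - 2)*(s^4 + 12*s^3 + 51*s^2 + 88*s + 48) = (s - 2)*(s + 3)*(s^3 + 9*s^2 + 24*s + 16) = (s - 2)*(s + 3)*(s + 4)*(s^2 + 5*s + 4) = (s - 2)*(s + 3)*(s + 4)^2*(s + 1)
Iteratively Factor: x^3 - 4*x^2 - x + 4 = (x - 4)*(x^2 - 1) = (x - 4)*(x - 1)*(x + 1)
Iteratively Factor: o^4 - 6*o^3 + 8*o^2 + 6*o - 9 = (o - 3)*(o^3 - 3*o^2 - o + 3) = (o - 3)^2*(o^2 - 1) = (o - 3)^2*(o + 1)*(o - 1)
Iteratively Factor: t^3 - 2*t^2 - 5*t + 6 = (t + 2)*(t^2 - 4*t + 3) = (t - 1)*(t + 2)*(t - 3)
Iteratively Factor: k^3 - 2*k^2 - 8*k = (k + 2)*(k^2 - 4*k) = k*(k + 2)*(k - 4)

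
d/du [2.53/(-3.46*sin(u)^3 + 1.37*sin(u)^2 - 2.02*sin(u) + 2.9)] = (26.2614*sin(u)^2 - 6.9322*sin(u) + 5.1106)*cos(u)/(3.46*sin(u)^3 - 1.37*sin(u)^2 + 2.02*sin(u) - 2.9)^2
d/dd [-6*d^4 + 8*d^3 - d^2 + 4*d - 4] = -24*d^3 + 24*d^2 - 2*d + 4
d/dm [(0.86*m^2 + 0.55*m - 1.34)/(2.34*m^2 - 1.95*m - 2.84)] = (-2.964*m^2 + 1.3864*m - 4.175)/(5.4756*m^4 - 9.126*m^3 - 9.4887*m^2 + 11.076*m + 8.0656)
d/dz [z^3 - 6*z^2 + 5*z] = 3*z^2 - 12*z + 5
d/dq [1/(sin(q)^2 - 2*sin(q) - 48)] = 2*(1 - sin(q))*cos(q)/((sin(q) - 8)^2*(sin(q) + 6)^2)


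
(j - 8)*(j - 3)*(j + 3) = j^3 - 8*j^2 - 9*j + 72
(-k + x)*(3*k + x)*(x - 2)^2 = -3*k^2*x^2 + 12*k^2*x - 12*k^2 + 2*k*x^3 - 8*k*x^2 + 8*k*x + x^4 - 4*x^3 + 4*x^2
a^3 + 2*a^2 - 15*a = a*(a - 3)*(a + 5)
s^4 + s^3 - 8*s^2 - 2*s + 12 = (s - 2)*(s + 3)*(s - sqrt(2))*(s + sqrt(2))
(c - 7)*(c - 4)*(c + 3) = c^3 - 8*c^2 - 5*c + 84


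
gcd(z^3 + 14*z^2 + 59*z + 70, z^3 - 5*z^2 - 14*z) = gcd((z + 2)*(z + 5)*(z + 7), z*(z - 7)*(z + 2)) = z + 2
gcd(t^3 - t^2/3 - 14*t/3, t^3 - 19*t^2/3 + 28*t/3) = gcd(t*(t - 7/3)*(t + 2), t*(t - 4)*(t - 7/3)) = t^2 - 7*t/3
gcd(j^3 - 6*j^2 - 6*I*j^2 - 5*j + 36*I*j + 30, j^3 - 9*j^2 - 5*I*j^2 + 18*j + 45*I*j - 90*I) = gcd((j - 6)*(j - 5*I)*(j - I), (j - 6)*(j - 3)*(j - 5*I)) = j^2 + j*(-6 - 5*I) + 30*I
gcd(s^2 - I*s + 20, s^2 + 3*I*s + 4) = s + 4*I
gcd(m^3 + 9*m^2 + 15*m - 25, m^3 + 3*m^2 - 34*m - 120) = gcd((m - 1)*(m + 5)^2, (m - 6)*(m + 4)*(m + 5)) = m + 5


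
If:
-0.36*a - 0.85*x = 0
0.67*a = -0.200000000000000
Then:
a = -0.30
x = 0.13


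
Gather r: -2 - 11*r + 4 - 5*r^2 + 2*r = -5*r^2 - 9*r + 2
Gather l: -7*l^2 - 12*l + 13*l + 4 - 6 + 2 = -7*l^2 + l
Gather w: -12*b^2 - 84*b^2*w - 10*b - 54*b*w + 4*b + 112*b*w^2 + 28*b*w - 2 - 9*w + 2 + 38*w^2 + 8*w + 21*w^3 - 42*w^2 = -12*b^2 - 6*b + 21*w^3 + w^2*(112*b - 4) + w*(-84*b^2 - 26*b - 1)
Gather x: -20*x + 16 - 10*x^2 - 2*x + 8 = -10*x^2 - 22*x + 24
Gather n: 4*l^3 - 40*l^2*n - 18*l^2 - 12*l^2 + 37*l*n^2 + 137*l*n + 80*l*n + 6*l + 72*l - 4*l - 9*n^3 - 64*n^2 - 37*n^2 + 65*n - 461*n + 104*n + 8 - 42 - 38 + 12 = 4*l^3 - 30*l^2 + 74*l - 9*n^3 + n^2*(37*l - 101) + n*(-40*l^2 + 217*l - 292) - 60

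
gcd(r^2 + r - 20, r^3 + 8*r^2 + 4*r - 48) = 1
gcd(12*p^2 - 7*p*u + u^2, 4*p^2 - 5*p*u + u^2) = 4*p - u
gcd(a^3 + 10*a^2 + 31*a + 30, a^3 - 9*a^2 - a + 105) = a + 3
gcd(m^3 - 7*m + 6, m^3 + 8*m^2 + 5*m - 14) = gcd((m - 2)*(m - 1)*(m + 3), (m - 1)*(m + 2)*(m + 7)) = m - 1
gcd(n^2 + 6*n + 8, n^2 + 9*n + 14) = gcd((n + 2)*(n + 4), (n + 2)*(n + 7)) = n + 2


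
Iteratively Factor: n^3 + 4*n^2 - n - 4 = (n + 4)*(n^2 - 1) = (n - 1)*(n + 4)*(n + 1)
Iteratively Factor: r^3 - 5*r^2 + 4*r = (r)*(r^2 - 5*r + 4) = r*(r - 4)*(r - 1)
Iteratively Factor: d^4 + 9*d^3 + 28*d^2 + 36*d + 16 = (d + 1)*(d^3 + 8*d^2 + 20*d + 16) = (d + 1)*(d + 4)*(d^2 + 4*d + 4) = (d + 1)*(d + 2)*(d + 4)*(d + 2)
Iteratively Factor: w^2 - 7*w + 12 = (w - 4)*(w - 3)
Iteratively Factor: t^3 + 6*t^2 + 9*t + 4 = (t + 1)*(t^2 + 5*t + 4) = (t + 1)^2*(t + 4)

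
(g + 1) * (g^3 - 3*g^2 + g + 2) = g^4 - 2*g^3 - 2*g^2 + 3*g + 2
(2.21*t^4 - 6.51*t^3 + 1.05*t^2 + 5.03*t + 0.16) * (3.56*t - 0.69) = 7.8676*t^5 - 24.7005*t^4 + 8.2299*t^3 + 17.1823*t^2 - 2.9011*t - 0.1104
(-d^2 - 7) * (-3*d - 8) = 3*d^3 + 8*d^2 + 21*d + 56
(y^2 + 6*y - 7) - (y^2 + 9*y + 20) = -3*y - 27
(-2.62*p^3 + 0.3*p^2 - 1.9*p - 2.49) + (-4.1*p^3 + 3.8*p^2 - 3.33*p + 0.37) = -6.72*p^3 + 4.1*p^2 - 5.23*p - 2.12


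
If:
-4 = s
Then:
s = -4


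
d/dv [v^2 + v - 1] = 2*v + 1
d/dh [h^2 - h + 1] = 2*h - 1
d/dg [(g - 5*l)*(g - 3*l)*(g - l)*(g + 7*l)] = 4*g^3 - 6*g^2*l - 80*g*l^2 + 146*l^3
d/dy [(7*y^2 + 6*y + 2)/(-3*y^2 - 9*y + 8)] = (-45*y^2 + 124*y + 66)/(9*y^4 + 54*y^3 + 33*y^2 - 144*y + 64)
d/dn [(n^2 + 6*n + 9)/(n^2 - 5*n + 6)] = (-11*n^2 - 6*n + 81)/(n^4 - 10*n^3 + 37*n^2 - 60*n + 36)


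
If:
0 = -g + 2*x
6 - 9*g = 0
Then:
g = 2/3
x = 1/3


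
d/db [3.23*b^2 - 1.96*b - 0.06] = 6.46*b - 1.96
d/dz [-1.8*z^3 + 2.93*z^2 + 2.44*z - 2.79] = -5.4*z^2 + 5.86*z + 2.44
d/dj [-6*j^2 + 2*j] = 2 - 12*j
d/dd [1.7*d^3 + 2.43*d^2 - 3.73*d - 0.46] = 5.1*d^2 + 4.86*d - 3.73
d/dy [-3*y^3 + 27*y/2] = 27/2 - 9*y^2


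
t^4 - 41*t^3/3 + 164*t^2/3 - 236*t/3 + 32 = (t - 8)*(t - 3)*(t - 2)*(t - 2/3)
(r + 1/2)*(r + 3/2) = r^2 + 2*r + 3/4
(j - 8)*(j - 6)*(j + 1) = j^3 - 13*j^2 + 34*j + 48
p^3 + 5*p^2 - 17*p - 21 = (p - 3)*(p + 1)*(p + 7)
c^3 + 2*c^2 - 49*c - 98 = (c - 7)*(c + 2)*(c + 7)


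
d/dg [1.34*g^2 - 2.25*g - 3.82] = 2.68*g - 2.25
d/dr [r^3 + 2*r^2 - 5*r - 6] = 3*r^2 + 4*r - 5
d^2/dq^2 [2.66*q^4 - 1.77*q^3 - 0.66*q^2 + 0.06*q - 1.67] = 31.92*q^2 - 10.62*q - 1.32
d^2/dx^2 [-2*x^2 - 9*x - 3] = -4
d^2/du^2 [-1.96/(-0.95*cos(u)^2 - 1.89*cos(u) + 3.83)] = (-7.0756*(1 - cos(u)^2)^2 - 10.55754*cos(u)^3 - 39.064956*cos(u)^2 + 6.927228*cos(u) + 35.341152)/(0.95*cos(u)^2 + 1.89*cos(u) - 3.83)^3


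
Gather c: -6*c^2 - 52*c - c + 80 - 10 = -6*c^2 - 53*c + 70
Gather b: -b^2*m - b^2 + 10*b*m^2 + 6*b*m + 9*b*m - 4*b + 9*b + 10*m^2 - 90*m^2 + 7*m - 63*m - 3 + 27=b^2*(-m - 1) + b*(10*m^2 + 15*m + 5) - 80*m^2 - 56*m + 24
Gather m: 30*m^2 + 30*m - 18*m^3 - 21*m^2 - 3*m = -18*m^3 + 9*m^2 + 27*m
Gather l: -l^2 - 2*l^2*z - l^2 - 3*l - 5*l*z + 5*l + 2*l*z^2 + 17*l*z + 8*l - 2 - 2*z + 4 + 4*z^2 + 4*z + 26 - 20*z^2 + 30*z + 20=l^2*(-2*z - 2) + l*(2*z^2 + 12*z + 10) - 16*z^2 + 32*z + 48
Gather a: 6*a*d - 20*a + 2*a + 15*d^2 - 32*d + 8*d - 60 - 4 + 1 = a*(6*d - 18) + 15*d^2 - 24*d - 63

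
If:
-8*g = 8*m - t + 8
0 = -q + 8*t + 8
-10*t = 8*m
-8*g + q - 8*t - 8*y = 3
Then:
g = 5/8 - y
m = 10*y/11 - 65/44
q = 192/11 - 64*y/11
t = 13/11 - 8*y/11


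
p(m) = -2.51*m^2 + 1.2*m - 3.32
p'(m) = 1.2 - 5.02*m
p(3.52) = -30.20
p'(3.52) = -16.47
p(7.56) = -137.70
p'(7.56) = -36.75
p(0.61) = -3.52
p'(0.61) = -1.86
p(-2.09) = -16.79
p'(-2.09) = 11.69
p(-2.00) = -15.76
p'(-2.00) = 11.24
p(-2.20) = -18.11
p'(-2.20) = 12.24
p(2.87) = -20.55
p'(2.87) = -13.21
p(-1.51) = -10.86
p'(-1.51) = 8.78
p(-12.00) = -379.16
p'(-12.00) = 61.44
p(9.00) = -195.83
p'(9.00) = -43.98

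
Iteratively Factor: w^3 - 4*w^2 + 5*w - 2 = (w - 1)*(w^2 - 3*w + 2) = (w - 1)^2*(w - 2)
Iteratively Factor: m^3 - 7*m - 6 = (m + 2)*(m^2 - 2*m - 3) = (m - 3)*(m + 2)*(m + 1)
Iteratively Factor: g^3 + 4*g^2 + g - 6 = (g - 1)*(g^2 + 5*g + 6) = (g - 1)*(g + 3)*(g + 2)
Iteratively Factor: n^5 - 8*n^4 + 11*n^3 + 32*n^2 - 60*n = (n)*(n^4 - 8*n^3 + 11*n^2 + 32*n - 60) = n*(n - 3)*(n^3 - 5*n^2 - 4*n + 20) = n*(n - 3)*(n - 2)*(n^2 - 3*n - 10) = n*(n - 5)*(n - 3)*(n - 2)*(n + 2)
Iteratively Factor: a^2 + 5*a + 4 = (a + 1)*(a + 4)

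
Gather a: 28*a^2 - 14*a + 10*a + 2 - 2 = 28*a^2 - 4*a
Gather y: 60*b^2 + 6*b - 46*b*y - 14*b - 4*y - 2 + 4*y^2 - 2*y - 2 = 60*b^2 - 8*b + 4*y^2 + y*(-46*b - 6) - 4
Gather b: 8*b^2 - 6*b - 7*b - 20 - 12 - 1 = 8*b^2 - 13*b - 33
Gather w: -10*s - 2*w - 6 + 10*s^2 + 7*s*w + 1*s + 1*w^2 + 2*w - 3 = 10*s^2 + 7*s*w - 9*s + w^2 - 9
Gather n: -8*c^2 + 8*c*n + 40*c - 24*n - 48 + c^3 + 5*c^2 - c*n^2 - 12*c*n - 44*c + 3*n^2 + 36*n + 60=c^3 - 3*c^2 - 4*c + n^2*(3 - c) + n*(12 - 4*c) + 12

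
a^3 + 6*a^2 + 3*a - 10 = (a - 1)*(a + 2)*(a + 5)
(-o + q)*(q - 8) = -o*q + 8*o + q^2 - 8*q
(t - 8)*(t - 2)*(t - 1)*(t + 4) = t^4 - 7*t^3 - 18*t^2 + 88*t - 64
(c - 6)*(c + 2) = c^2 - 4*c - 12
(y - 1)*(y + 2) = y^2 + y - 2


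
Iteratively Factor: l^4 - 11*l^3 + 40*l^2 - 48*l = (l - 3)*(l^3 - 8*l^2 + 16*l) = (l - 4)*(l - 3)*(l^2 - 4*l) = (l - 4)^2*(l - 3)*(l)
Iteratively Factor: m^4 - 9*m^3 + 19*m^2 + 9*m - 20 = (m - 4)*(m^3 - 5*m^2 - m + 5) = (m - 5)*(m - 4)*(m^2 - 1) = (m - 5)*(m - 4)*(m + 1)*(m - 1)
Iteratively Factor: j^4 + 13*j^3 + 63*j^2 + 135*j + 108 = (j + 3)*(j^3 + 10*j^2 + 33*j + 36) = (j + 3)^2*(j^2 + 7*j + 12) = (j + 3)^2*(j + 4)*(j + 3)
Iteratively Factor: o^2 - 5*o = (o)*(o - 5)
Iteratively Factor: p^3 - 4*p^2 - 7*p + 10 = (p - 1)*(p^2 - 3*p - 10) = (p - 5)*(p - 1)*(p + 2)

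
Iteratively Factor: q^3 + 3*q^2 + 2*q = (q + 2)*(q^2 + q) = (q + 1)*(q + 2)*(q)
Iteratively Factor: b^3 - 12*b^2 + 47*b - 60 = (b - 4)*(b^2 - 8*b + 15) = (b - 5)*(b - 4)*(b - 3)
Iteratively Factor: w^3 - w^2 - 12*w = (w + 3)*(w^2 - 4*w) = (w - 4)*(w + 3)*(w)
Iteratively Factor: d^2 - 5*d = (d - 5)*(d)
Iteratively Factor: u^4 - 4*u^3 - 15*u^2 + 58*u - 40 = (u - 2)*(u^3 - 2*u^2 - 19*u + 20) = (u - 5)*(u - 2)*(u^2 + 3*u - 4) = (u - 5)*(u - 2)*(u - 1)*(u + 4)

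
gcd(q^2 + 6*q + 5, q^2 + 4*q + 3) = q + 1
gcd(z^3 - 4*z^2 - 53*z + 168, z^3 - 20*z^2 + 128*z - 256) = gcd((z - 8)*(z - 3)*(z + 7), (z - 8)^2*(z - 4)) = z - 8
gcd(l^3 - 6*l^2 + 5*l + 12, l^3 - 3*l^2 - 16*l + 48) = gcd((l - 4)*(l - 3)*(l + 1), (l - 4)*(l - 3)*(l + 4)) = l^2 - 7*l + 12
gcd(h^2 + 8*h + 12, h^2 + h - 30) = h + 6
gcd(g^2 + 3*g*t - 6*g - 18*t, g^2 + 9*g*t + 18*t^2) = g + 3*t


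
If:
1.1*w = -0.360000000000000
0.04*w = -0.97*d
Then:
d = 0.01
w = -0.33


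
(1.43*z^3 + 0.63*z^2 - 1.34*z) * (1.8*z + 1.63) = 2.574*z^4 + 3.4649*z^3 - 1.3851*z^2 - 2.1842*z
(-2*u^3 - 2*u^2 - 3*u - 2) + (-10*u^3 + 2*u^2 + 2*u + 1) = -12*u^3 - u - 1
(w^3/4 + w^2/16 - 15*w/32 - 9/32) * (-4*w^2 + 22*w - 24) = -w^5 + 21*w^4/4 - 11*w^3/4 - 171*w^2/16 + 81*w/16 + 27/4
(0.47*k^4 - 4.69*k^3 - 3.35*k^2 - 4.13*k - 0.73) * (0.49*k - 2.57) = 0.2303*k^5 - 3.506*k^4 + 10.4118*k^3 + 6.5858*k^2 + 10.2564*k + 1.8761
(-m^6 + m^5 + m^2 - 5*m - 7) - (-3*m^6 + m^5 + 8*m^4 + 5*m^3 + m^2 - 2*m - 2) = 2*m^6 - 8*m^4 - 5*m^3 - 3*m - 5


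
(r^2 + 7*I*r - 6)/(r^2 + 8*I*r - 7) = (r + 6*I)/(r + 7*I)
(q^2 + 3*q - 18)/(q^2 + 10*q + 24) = (q - 3)/(q + 4)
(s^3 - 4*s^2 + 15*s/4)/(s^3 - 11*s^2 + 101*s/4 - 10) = s*(2*s - 3)/(2*s^2 - 17*s + 8)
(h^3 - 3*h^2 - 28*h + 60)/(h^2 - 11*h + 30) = (h^2 + 3*h - 10)/(h - 5)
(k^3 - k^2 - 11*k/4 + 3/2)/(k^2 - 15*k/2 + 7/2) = (k^2 - k/2 - 3)/(k - 7)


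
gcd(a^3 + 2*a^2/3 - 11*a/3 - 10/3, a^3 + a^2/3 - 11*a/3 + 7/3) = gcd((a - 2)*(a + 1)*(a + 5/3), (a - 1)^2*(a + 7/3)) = 1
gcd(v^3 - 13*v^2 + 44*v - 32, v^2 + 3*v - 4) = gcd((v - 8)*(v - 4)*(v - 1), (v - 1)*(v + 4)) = v - 1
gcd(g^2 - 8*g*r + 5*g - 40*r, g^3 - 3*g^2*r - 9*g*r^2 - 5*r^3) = 1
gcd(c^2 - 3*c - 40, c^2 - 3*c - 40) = c^2 - 3*c - 40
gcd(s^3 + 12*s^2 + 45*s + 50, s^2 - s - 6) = s + 2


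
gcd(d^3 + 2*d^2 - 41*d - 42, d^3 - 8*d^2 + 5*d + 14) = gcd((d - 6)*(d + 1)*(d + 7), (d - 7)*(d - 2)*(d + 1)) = d + 1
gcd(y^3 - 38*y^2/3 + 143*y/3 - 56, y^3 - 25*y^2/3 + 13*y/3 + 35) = y^2 - 10*y + 21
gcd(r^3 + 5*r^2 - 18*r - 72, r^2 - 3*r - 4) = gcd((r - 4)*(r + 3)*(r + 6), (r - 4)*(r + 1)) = r - 4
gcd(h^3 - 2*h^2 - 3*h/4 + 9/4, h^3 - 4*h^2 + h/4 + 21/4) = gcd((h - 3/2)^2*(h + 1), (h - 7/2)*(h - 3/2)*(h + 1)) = h^2 - h/2 - 3/2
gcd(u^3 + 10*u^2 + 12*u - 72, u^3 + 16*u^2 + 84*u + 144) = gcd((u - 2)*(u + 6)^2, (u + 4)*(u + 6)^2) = u^2 + 12*u + 36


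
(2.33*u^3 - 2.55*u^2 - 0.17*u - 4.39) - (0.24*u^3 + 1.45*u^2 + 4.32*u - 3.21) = 2.09*u^3 - 4.0*u^2 - 4.49*u - 1.18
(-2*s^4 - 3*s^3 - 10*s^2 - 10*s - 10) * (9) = -18*s^4 - 27*s^3 - 90*s^2 - 90*s - 90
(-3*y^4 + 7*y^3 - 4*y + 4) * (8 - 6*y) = 18*y^5 - 66*y^4 + 56*y^3 + 24*y^2 - 56*y + 32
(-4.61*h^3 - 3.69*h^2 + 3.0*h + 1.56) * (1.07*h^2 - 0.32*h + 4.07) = -4.9327*h^5 - 2.4731*h^4 - 14.3719*h^3 - 14.3091*h^2 + 11.7108*h + 6.3492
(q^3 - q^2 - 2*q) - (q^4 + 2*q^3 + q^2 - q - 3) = -q^4 - q^3 - 2*q^2 - q + 3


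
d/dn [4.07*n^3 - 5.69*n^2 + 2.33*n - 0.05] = 12.21*n^2 - 11.38*n + 2.33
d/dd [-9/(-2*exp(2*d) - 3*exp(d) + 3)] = (-36*exp(d) - 27)*exp(d)/(2*exp(2*d) + 3*exp(d) - 3)^2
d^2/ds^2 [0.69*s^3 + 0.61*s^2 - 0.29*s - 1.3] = 4.14*s + 1.22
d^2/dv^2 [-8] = 0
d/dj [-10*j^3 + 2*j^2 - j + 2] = -30*j^2 + 4*j - 1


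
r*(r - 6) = r^2 - 6*r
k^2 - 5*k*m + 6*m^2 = (k - 3*m)*(k - 2*m)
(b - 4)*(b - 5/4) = b^2 - 21*b/4 + 5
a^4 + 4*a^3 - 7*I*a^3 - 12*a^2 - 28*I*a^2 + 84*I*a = a*(a - 2)*(a + 6)*(a - 7*I)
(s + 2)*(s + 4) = s^2 + 6*s + 8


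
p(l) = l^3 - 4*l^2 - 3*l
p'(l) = 3*l^2 - 8*l - 3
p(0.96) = -5.68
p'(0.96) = -7.92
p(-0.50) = 0.38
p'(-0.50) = 1.75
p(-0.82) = -0.78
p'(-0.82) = 5.58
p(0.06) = -0.19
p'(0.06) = -3.47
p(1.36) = -8.96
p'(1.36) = -8.33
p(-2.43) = -30.68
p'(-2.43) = 34.15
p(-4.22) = -133.73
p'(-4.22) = 84.19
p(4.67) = 0.60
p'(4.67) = 25.07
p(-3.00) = -54.00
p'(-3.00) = 48.00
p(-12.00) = -2268.00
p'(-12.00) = 525.00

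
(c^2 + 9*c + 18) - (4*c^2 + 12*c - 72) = -3*c^2 - 3*c + 90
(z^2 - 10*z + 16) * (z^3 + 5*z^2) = z^5 - 5*z^4 - 34*z^3 + 80*z^2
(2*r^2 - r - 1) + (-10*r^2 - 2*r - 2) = -8*r^2 - 3*r - 3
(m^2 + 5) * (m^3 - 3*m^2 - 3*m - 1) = m^5 - 3*m^4 + 2*m^3 - 16*m^2 - 15*m - 5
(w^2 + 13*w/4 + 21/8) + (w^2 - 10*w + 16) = 2*w^2 - 27*w/4 + 149/8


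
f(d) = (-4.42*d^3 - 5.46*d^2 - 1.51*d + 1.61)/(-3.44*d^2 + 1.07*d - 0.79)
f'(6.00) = 1.27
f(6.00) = 9.80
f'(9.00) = 1.28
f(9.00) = 13.63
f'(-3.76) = 1.21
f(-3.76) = -3.09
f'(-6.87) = 1.27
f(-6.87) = -6.96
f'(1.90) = 1.35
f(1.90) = 4.59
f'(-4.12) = 1.22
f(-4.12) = -3.53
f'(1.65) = 1.43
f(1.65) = 4.24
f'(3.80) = 1.26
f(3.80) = 7.02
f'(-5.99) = 1.26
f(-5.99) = -5.85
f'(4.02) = 1.26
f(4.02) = 7.29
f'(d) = (6.88*d - 1.07)*(-4.42*d^3 - 5.46*d^2 - 1.51*d + 1.61)/(-3.44*d^2 + 1.07*d - 0.79)^2 + (-13.26*d^2 - 10.92*d - 1.51)/(-3.44*d^2 + 1.07*d - 0.79)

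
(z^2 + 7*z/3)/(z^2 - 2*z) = (z + 7/3)/(z - 2)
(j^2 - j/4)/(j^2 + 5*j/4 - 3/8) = 2*j/(2*j + 3)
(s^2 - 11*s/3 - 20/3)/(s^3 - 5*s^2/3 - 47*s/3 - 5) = (3*s + 4)/(3*s^2 + 10*s + 3)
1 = 1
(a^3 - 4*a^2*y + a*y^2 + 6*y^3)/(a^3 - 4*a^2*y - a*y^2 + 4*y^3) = (a^2 - 5*a*y + 6*y^2)/(a^2 - 5*a*y + 4*y^2)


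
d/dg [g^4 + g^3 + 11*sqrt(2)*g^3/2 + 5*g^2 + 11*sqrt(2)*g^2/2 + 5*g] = 4*g^3 + 3*g^2 + 33*sqrt(2)*g^2/2 + 10*g + 11*sqrt(2)*g + 5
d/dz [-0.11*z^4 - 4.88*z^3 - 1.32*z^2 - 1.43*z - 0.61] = -0.44*z^3 - 14.64*z^2 - 2.64*z - 1.43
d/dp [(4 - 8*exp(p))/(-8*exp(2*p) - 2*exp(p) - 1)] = (-64*exp(2*p) + 64*exp(p) + 16)*exp(p)/(64*exp(4*p) + 32*exp(3*p) + 20*exp(2*p) + 4*exp(p) + 1)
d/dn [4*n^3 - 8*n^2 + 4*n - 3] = 12*n^2 - 16*n + 4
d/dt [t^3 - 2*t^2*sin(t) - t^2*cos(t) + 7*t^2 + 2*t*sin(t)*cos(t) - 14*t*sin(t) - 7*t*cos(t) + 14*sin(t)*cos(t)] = t^2*sin(t) - 2*t^2*cos(t) + 3*t^2 + 3*t*sin(t) - 16*t*cos(t) + 2*t*cos(2*t) + 14*t - 14*sin(t) + sin(2*t) - 7*cos(t) + 14*cos(2*t)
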